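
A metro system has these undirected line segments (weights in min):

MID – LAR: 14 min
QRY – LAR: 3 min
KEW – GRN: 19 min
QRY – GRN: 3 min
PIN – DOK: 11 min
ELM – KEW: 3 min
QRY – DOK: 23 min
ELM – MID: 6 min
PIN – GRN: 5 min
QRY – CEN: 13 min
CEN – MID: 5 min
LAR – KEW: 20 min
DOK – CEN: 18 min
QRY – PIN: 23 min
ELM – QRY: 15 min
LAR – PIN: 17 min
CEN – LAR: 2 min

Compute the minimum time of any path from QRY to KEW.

18 min

Candidate routes:
QRY - ELM - KEW: 15+3 = 18
QRY - LAR - CEN - MID - ELM - KEW: 3+2+5+6+3 = 19
QRY - GRN - KEW: 3+19 = 22
QRY - LAR - KEW: 3+20 = 23
The minimum is 18 min via QRY - ELM - KEW.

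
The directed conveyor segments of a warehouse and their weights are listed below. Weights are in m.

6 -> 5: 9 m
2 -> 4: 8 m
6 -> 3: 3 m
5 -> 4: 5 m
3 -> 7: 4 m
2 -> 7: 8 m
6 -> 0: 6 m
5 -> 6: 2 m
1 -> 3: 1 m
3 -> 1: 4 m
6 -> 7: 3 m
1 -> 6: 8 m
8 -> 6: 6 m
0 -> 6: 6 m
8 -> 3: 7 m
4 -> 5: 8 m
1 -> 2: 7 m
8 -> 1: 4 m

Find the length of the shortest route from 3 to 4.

19 m

Running Dijkstra from 3:
3: 0
1: 4  (via 3)
7: 4  (via 3)
2: 11  (via 1)
6: 12  (via 1)
0: 18  (via 6)
4: 19  (via 2)
Shortest route: 3 → 1 → 2 → 4 = 19 m.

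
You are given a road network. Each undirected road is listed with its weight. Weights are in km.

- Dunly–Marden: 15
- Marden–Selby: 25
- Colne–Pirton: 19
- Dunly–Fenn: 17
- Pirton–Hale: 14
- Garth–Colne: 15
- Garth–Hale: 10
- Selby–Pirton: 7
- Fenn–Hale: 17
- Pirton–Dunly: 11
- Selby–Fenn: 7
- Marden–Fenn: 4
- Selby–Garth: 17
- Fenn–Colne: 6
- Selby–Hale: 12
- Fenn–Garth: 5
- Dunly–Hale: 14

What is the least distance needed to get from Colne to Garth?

11 km

Compare a few routes:
Colne - Fenn - Garth: 6+5 = 11
Colne - Garth: 15 = 15
Cheapest is Colne - Fenn - Garth at 11 km.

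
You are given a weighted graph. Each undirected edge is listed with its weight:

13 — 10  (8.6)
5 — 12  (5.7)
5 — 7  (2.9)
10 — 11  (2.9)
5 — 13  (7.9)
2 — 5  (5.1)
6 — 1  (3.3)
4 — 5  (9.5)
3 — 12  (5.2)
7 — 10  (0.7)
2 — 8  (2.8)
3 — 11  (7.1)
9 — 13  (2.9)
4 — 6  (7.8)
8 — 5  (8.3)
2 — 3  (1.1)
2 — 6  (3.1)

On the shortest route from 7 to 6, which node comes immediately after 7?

5

Candidate routes:
7–10–11–3–2–6: 0.7+2.9+7.1+1.1+3.1 = 14.9
7–5–2–6: 2.9+5.1+3.1 = 11.1
7–5–8–2–6: 2.9+8.3+2.8+3.1 = 17.1
Cheapest is 7–5–2–6 at 11.1.
So from 7 the first move is to 5.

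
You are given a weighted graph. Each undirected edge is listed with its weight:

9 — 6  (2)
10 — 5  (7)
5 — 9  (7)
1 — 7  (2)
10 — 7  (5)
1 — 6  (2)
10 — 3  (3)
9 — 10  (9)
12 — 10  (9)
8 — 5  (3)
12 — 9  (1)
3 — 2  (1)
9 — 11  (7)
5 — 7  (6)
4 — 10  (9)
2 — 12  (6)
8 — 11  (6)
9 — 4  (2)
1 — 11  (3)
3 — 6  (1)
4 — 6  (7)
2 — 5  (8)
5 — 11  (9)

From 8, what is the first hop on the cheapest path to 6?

Enumerating some paths:
8 - 11 - 1 - 6: 6+3+2 = 11
8 - 5 - 9 - 6: 3+7+2 = 12
Cheapest is 8 - 11 - 1 - 6 at 11.
So from 8 the first move is to 11.

11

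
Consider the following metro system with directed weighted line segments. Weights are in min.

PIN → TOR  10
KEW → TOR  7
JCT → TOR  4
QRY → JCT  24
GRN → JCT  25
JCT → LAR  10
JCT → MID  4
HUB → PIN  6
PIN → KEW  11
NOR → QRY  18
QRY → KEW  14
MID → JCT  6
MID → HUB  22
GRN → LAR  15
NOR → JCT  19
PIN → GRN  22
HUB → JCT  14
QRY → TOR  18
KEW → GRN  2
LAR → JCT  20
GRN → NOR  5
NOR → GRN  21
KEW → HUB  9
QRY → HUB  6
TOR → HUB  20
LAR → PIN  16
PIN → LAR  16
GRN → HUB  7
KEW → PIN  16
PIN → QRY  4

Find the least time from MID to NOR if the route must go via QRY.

53 min

Shortest MID→QRY: MID–HUB–PIN–QRY = 32
Best QRY to NOR: QRY–KEW–GRN–NOR costing 21
Total via QRY: 32 + 21 = 53 min.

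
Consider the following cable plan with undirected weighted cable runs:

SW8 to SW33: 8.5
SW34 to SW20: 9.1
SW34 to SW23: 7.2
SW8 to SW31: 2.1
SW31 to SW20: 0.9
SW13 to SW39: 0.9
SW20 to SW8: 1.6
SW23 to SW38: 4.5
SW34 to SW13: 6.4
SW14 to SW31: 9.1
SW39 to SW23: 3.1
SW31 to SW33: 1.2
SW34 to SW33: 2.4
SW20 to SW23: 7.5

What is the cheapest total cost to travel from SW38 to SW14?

Compare a few routes:
SW38 - SW23 - SW34 - SW33 - SW31 - SW14: 4.5+7.2+2.4+1.2+9.1 = 24.4
SW38 - SW23 - SW20 - SW31 - SW14: 4.5+7.5+0.9+9.1 = 22
SW38 - SW23 - SW20 - SW8 - SW31 - SW14: 4.5+7.5+1.6+2.1+9.1 = 24.8
SW38 - SW23 - SW39 - SW13 - SW34 - SW33 - SW31 - SW14: 4.5+3.1+0.9+6.4+2.4+1.2+9.1 = 27.6
The minimum is 22 via SW38 - SW23 - SW20 - SW31 - SW14.

22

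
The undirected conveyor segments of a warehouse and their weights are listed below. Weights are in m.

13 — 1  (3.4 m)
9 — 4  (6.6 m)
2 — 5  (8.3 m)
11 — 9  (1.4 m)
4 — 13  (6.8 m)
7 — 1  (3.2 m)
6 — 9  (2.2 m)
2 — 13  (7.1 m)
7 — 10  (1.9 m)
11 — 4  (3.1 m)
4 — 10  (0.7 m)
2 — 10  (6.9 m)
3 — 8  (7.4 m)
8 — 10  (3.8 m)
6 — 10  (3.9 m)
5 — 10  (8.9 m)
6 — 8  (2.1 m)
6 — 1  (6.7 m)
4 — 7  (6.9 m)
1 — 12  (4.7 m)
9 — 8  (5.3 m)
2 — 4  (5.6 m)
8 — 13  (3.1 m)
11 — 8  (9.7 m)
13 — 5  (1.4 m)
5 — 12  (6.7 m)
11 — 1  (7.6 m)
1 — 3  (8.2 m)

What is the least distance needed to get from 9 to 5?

Enumerating some paths:
9–8–13–5: 5.3+3.1+1.4 = 9.8
9–6–8–13–5: 2.2+2.1+3.1+1.4 = 8.8
9–11–4–13–5: 1.4+3.1+6.8+1.4 = 12.7
Cheapest is 9–6–8–13–5 at 8.8 m.

8.8 m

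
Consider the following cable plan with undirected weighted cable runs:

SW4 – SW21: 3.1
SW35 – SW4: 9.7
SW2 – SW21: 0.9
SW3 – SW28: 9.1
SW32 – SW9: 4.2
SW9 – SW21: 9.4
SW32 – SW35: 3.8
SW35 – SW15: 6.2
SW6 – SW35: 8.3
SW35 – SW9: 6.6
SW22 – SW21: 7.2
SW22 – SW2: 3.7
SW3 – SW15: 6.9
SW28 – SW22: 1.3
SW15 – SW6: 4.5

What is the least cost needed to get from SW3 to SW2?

14.1

Enumerating some paths:
SW3–SW15–SW35–SW4–SW21–SW2: 6.9+6.2+9.7+3.1+0.9 = 26.8
SW3–SW15–SW35–SW9–SW21–SW2: 6.9+6.2+6.6+9.4+0.9 = 30
SW3–SW28–SW22–SW21–SW2: 9.1+1.3+7.2+0.9 = 18.5
SW3–SW28–SW22–SW2: 9.1+1.3+3.7 = 14.1
The minimum is 14.1 via SW3–SW28–SW22–SW2.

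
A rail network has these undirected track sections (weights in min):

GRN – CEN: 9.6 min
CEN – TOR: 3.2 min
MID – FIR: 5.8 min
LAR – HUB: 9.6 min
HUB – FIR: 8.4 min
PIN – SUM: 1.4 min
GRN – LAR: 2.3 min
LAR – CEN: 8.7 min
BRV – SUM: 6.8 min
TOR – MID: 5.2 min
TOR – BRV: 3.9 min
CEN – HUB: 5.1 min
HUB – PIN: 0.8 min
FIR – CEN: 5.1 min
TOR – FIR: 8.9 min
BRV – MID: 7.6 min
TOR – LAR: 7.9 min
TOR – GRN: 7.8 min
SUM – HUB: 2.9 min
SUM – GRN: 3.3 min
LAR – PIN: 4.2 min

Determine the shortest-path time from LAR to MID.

Candidate routes:
LAR → PIN → HUB → CEN → TOR → MID: 4.2+0.8+5.1+3.2+5.2 = 18.5
LAR → TOR → MID: 7.9+5.2 = 13.1
LAR → CEN → TOR → MID: 8.7+3.2+5.2 = 17.1
LAR → GRN → TOR → MID: 2.3+7.8+5.2 = 15.3
The minimum is 13.1 min via LAR → TOR → MID.

13.1 min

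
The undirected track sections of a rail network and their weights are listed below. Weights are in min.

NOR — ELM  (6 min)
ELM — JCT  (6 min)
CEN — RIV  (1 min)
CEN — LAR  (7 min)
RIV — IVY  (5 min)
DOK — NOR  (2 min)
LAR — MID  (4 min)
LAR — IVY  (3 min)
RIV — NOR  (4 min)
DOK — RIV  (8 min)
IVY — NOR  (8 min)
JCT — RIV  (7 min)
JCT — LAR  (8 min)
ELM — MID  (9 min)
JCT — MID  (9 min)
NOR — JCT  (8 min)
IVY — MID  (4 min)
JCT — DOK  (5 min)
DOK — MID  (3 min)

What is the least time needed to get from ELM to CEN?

Enumerating some paths:
ELM - JCT - DOK - NOR - RIV - CEN: 6+5+2+4+1 = 18
ELM - NOR - DOK - RIV - CEN: 6+2+8+1 = 17
ELM - JCT - RIV - CEN: 6+7+1 = 14
ELM - NOR - RIV - CEN: 6+4+1 = 11
Cheapest is ELM - NOR - RIV - CEN at 11 min.

11 min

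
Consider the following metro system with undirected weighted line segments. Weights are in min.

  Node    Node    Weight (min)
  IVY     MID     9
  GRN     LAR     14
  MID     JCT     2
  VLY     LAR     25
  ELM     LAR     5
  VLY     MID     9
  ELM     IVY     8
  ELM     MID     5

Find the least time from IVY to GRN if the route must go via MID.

Shortest IVY→MID: IVY–MID = 9
Shortest MID→GRN: MID–ELM–LAR–GRN = 24
Total via MID: 9 + 24 = 33 min.

33 min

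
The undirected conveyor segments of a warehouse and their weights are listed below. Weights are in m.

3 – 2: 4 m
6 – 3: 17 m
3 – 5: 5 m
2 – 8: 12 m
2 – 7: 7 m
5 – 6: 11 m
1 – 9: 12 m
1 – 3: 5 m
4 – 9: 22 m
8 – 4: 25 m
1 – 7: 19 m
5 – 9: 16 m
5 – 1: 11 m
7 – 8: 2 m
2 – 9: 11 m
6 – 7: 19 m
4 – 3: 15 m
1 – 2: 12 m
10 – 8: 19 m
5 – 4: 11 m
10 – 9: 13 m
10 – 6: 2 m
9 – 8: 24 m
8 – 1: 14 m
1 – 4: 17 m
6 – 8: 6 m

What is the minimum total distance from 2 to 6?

Compare a few routes:
2 - 8 - 6: 12+6 = 18
2 - 3 - 5 - 6: 4+5+11 = 20
2 - 7 - 8 - 6: 7+2+6 = 15
Cheapest is 2 - 7 - 8 - 6 at 15 m.

15 m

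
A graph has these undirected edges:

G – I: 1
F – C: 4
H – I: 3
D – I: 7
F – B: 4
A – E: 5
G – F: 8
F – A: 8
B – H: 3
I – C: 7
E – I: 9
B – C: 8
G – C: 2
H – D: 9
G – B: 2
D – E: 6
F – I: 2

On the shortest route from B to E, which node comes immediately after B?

G

Candidate routes:
B → H → I → E: 3+3+9 = 15
B → G → I → D → E: 2+1+7+6 = 16
B → F → I → E: 4+2+9 = 15
B → G → I → E: 2+1+9 = 12
Cheapest is B → G → I → E at 12.
So from B the first move is to G.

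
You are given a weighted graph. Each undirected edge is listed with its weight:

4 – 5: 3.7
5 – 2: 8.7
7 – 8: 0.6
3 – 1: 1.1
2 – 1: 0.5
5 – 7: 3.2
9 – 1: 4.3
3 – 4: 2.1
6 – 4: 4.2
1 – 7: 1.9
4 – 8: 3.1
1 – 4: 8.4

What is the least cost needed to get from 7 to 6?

Settle nodes by increasing distance from 7:
7: 0
8: 0.6  (via 7)
1: 1.9  (via 7)
2: 2.4  (via 1)
3: 3  (via 1)
5: 3.2  (via 7)
4: 3.7  (via 8)
9: 6.2  (via 1)
6: 7.9  (via 4)
Shortest route: 7 → 8 → 4 → 6 = 7.9.

7.9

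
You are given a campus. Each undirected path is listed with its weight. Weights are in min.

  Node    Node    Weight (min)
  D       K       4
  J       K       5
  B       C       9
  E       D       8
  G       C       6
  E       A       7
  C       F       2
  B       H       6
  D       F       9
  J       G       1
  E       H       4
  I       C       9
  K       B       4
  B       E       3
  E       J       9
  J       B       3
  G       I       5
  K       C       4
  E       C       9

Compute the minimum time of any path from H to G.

10 min

Compare a few routes:
H → E → B → J → G: 4+3+3+1 = 11
H → B → J → G: 6+3+1 = 10
Cheapest is H → B → J → G at 10 min.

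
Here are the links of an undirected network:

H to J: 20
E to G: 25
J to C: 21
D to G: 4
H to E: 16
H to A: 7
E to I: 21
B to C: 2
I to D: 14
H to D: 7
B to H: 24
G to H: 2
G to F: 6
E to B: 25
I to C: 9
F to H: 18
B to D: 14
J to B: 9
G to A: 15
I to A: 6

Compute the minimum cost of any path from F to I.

21

Shortest distances from F:
F: 0
G: 6  (via F)
H: 8  (via G)
D: 10  (via G)
A: 15  (via H)
I: 21  (via A)
Shortest route: F → G → H → A → I = 21.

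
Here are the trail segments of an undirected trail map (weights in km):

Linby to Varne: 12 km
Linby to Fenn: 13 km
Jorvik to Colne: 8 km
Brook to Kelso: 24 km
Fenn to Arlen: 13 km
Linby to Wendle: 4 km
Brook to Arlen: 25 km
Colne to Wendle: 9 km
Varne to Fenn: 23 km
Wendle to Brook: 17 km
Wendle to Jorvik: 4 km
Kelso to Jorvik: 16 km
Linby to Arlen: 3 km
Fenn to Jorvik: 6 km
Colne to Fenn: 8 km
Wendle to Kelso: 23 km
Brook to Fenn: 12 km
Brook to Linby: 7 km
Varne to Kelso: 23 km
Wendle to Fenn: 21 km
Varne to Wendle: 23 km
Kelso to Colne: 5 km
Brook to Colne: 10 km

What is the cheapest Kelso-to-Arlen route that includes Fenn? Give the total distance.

Shortest Kelso→Fenn: Kelso–Colne–Fenn = 13
Shortest Fenn→Arlen: Fenn–Arlen = 13
Total via Fenn: 13 + 13 = 26 km.

26 km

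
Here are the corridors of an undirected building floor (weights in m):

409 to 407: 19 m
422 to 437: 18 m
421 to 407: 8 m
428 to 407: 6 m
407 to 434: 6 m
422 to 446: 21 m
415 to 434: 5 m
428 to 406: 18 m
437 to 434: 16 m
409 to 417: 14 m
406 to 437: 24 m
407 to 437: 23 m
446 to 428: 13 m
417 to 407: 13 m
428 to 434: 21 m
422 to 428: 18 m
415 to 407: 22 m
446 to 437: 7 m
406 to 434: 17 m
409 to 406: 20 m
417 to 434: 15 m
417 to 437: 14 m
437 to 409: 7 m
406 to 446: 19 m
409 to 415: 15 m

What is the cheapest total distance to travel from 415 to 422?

Settle nodes by increasing distance from 415:
415: 0
434: 5  (via 415)
407: 11  (via 434)
409: 15  (via 415)
428: 17  (via 407)
421: 19  (via 407)
417: 20  (via 434)
437: 21  (via 434)
406: 22  (via 434)
446: 28  (via 437)
422: 35  (via 428)
Shortest route: 415–434–407–428–422 = 35 m.

35 m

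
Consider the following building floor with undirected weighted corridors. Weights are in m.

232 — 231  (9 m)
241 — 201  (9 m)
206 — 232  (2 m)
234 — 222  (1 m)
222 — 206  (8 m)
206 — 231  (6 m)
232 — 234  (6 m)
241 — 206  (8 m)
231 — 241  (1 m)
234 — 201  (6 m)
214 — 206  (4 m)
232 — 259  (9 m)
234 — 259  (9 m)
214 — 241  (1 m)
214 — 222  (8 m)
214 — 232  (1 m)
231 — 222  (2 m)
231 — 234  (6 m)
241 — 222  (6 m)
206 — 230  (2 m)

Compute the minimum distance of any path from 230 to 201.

Enumerating some paths:
230 - 206 - 214 - 241 - 201: 2+4+1+9 = 16
230 - 206 - 232 - 214 - 241 - 201: 2+2+1+1+9 = 15
Cheapest is 230 - 206 - 232 - 214 - 241 - 201 at 15 m.

15 m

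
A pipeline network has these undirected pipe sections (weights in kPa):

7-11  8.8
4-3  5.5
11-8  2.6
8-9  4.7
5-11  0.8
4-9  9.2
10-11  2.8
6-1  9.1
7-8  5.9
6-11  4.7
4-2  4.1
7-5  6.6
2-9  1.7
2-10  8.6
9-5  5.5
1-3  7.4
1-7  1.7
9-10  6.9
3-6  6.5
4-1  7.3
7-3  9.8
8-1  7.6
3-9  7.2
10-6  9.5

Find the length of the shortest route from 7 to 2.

12.3 kPa

Shortest distances from 7:
7: 0
1: 1.7  (via 7)
8: 5.9  (via 7)
5: 6.6  (via 7)
11: 7.4  (via 5)
4: 9  (via 1)
3: 9.1  (via 1)
10: 10.2  (via 11)
9: 10.6  (via 8)
6: 10.8  (via 1)
2: 12.3  (via 9)
Shortest route: 7 → 8 → 9 → 2 = 12.3 kPa.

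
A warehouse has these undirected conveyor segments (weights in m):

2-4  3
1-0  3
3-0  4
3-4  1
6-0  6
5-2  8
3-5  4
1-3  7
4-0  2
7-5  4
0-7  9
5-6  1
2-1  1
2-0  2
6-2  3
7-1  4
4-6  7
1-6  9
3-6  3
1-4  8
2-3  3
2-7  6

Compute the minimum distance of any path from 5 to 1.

Candidate routes:
5–6–2–1: 1+3+1 = 5
5–7–1: 4+4 = 8
The minimum is 5 m via 5–6–2–1.

5 m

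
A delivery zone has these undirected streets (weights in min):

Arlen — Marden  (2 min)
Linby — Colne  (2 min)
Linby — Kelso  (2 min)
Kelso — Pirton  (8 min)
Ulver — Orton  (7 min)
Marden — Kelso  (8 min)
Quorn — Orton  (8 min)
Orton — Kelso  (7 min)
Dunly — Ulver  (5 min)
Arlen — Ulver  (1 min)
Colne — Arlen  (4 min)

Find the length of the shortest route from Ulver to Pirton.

17 min

Running Dijkstra from Ulver:
Ulver: 0
Arlen: 1  (via Ulver)
Marden: 3  (via Arlen)
Dunly: 5  (via Ulver)
Colne: 5  (via Arlen)
Orton: 7  (via Ulver)
Linby: 7  (via Colne)
Kelso: 9  (via Linby)
Quorn: 15  (via Orton)
Pirton: 17  (via Kelso)
Shortest route: Ulver → Arlen → Colne → Linby → Kelso → Pirton = 17 min.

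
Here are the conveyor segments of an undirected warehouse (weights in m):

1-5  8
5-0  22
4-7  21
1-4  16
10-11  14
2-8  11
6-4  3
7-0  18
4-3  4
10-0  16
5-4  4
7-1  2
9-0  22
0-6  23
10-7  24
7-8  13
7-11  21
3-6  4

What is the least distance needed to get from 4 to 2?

38 m

Candidate routes:
4 → 5 → 1 → 7 → 8 → 2: 4+8+2+13+11 = 38
4 → 1 → 7 → 8 → 2: 16+2+13+11 = 42
Cheapest is 4 → 5 → 1 → 7 → 8 → 2 at 38 m.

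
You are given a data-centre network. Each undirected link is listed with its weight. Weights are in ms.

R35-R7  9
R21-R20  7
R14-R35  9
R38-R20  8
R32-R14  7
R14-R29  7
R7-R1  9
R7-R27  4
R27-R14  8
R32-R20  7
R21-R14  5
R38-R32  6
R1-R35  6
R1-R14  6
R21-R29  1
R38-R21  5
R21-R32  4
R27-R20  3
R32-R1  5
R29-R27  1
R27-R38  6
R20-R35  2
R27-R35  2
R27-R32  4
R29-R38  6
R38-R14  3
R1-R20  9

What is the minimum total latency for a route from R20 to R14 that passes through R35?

11 ms

Best R20 to R35: R20 → R35 costing 2
Shortest R35→R14: R35 → R14 = 9
Total via R35: 2 + 9 = 11 ms.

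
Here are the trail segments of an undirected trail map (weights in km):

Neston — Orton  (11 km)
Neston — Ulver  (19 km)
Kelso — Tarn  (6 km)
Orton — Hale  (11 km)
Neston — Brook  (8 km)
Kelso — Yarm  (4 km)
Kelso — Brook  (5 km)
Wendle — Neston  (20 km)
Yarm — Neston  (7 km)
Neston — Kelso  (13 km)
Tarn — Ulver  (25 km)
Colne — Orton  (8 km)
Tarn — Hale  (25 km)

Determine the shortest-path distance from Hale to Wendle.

42 km

Enumerating some paths:
Hale - Tarn - Kelso - Yarm - Neston - Wendle: 25+6+4+7+20 = 62
Hale - Orton - Neston - Wendle: 11+11+20 = 42
The minimum is 42 km via Hale - Orton - Neston - Wendle.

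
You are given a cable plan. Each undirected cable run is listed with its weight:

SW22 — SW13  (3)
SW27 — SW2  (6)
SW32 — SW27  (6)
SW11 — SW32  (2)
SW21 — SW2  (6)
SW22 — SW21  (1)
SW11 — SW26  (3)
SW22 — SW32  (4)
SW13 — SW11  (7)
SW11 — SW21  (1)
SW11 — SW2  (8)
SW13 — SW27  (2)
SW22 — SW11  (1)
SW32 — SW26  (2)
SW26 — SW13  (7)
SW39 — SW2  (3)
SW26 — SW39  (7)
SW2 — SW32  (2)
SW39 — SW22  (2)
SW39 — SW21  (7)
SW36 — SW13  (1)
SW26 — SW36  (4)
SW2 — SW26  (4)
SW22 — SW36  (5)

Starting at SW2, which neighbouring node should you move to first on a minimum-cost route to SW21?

Candidate routes:
SW2 → SW32 → SW11 → SW21: 2+2+1 = 5
SW2 → SW21: 6 = 6
SW2 → SW39 → SW22 → SW21: 3+2+1 = 6
Cheapest is SW2 → SW32 → SW11 → SW21 at 5.
So from SW2 the first move is to SW32.

SW32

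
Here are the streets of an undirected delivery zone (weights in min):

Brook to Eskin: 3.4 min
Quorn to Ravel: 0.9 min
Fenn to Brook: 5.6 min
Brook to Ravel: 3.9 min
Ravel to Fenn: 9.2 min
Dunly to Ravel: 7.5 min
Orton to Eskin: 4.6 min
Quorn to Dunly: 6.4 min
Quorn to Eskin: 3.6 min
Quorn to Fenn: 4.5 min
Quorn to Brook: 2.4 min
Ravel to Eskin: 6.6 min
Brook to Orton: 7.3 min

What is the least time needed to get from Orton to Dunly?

Compare a few routes:
Orton - Brook - Quorn - Dunly: 7.3+2.4+6.4 = 16.1
Orton - Eskin - Brook - Quorn - Dunly: 4.6+3.4+2.4+6.4 = 16.8
Orton - Eskin - Quorn - Dunly: 4.6+3.6+6.4 = 14.6
Orton - Eskin - Quorn - Ravel - Dunly: 4.6+3.6+0.9+7.5 = 16.6
The minimum is 14.6 min via Orton - Eskin - Quorn - Dunly.

14.6 min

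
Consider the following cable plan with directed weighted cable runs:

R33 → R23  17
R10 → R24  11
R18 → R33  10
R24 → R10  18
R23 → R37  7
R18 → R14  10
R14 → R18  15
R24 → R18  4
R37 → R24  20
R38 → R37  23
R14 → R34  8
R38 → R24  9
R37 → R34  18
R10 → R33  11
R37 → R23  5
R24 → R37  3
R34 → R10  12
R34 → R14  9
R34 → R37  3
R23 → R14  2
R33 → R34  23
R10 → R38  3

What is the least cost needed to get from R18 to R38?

33

Settle nodes by increasing distance from R18:
R18: 0
R14: 10  (via R18)
R33: 10  (via R18)
R34: 18  (via R14)
R37: 21  (via R34)
R23: 26  (via R37)
R10: 30  (via R34)
R38: 33  (via R10)
Shortest route: R18–R14–R34–R10–R38 = 33.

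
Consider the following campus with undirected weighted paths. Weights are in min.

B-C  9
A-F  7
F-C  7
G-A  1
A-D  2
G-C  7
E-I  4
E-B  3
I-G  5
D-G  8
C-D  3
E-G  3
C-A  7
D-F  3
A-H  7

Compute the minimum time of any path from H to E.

11 min

Shortest distances from H:
H: 0
A: 7  (via H)
G: 8  (via A)
D: 9  (via A)
E: 11  (via G)
Shortest route: H–A–G–E = 11 min.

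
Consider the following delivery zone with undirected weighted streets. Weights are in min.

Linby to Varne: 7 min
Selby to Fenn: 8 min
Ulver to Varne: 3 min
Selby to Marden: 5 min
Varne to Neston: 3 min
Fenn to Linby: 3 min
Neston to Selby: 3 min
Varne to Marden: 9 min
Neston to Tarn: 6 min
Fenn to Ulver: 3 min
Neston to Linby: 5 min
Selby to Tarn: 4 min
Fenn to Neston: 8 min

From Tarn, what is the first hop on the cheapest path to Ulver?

Candidate routes:
Tarn → Neston → Varne → Ulver: 6+3+3 = 12
Tarn → Selby → Neston → Varne → Ulver: 4+3+3+3 = 13
The minimum is 12 min via Tarn → Neston → Varne → Ulver.
So from Tarn the first move is to Neston.

Neston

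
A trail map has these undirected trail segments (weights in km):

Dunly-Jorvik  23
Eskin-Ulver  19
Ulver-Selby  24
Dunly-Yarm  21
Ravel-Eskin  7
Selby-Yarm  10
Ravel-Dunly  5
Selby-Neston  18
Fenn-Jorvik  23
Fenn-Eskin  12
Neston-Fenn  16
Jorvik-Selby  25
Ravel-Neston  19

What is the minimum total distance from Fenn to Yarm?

Compare a few routes:
Fenn - Neston - Selby - Yarm: 16+18+10 = 44
Fenn - Eskin - Ravel - Dunly - Yarm: 12+7+5+21 = 45
Cheapest is Fenn - Neston - Selby - Yarm at 44 km.

44 km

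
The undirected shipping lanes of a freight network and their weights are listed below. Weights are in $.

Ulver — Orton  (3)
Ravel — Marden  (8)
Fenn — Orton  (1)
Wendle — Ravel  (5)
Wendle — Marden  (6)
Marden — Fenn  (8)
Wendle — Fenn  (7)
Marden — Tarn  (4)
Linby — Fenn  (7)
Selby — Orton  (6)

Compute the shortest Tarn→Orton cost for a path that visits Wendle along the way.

$18

Shortest Tarn→Wendle: Tarn–Marden–Wendle = 10
Shortest Wendle→Orton: Wendle–Fenn–Orton = 8
Total via Wendle: 10 + 8 = $18.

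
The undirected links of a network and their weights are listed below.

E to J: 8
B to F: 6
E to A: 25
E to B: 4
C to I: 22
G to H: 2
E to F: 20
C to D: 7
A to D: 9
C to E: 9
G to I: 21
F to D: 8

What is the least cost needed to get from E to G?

Shortest distances from E:
E: 0
B: 4  (via E)
J: 8  (via E)
C: 9  (via E)
F: 10  (via B)
D: 16  (via C)
A: 25  (via E)
I: 31  (via C)
G: 52  (via I)
Shortest route: E–C–I–G = 52.

52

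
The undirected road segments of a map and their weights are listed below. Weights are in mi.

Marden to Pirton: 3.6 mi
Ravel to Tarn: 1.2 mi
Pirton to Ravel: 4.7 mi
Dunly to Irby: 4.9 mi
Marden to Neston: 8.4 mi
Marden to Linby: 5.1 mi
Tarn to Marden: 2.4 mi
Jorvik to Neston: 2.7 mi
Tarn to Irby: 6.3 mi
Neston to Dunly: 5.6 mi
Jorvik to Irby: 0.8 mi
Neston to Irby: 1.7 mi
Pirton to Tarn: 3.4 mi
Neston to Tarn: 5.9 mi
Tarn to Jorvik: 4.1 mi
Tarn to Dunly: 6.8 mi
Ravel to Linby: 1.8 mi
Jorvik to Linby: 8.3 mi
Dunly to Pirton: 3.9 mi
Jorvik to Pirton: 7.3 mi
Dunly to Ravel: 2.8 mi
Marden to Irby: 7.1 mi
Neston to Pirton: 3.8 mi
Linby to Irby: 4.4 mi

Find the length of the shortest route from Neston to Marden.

Enumerating some paths:
Neston–Pirton–Marden: 3.8+3.6 = 7.4
Neston–Tarn–Marden: 5.9+2.4 = 8.3
The minimum is 7.4 mi via Neston–Pirton–Marden.

7.4 mi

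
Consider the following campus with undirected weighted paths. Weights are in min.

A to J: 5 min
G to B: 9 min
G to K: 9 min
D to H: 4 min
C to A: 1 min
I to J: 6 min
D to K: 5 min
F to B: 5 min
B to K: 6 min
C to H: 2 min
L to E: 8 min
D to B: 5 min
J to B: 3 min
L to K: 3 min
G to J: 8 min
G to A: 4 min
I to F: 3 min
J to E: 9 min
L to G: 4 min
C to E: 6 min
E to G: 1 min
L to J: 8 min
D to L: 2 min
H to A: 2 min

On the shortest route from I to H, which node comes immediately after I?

Enumerating some paths:
I–J–A–H: 6+5+2 = 13
I–F–B–D–H: 3+5+5+4 = 17
I–J–A–C–H: 6+5+1+2 = 14
The minimum is 13 min via I–J–A–H.
So from I the first move is to J.

J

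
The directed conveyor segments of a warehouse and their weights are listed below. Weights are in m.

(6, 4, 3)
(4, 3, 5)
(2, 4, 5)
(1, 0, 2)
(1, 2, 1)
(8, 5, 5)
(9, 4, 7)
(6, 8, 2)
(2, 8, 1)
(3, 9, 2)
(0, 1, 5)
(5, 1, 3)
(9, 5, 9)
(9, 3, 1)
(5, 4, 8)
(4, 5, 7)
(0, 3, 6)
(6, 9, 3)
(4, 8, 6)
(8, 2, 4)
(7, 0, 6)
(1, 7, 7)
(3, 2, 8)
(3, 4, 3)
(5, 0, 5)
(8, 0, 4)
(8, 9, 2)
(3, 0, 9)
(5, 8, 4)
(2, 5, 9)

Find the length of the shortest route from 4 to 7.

Enumerating some paths:
4–5–0–1–7: 7+5+5+7 = 24
4–8–0–1–7: 6+4+5+7 = 22
4–5–1–7: 7+3+7 = 17
4–8–5–1–7: 6+5+3+7 = 21
Cheapest is 4–5–1–7 at 17 m.

17 m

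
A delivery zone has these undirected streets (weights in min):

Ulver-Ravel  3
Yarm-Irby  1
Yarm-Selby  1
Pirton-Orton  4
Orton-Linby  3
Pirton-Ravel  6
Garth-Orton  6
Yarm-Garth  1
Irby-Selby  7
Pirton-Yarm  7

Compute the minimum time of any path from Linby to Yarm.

Candidate routes:
Linby - Orton - Pirton - Yarm: 3+4+7 = 14
Linby - Orton - Garth - Yarm: 3+6+1 = 10
Cheapest is Linby - Orton - Garth - Yarm at 10 min.

10 min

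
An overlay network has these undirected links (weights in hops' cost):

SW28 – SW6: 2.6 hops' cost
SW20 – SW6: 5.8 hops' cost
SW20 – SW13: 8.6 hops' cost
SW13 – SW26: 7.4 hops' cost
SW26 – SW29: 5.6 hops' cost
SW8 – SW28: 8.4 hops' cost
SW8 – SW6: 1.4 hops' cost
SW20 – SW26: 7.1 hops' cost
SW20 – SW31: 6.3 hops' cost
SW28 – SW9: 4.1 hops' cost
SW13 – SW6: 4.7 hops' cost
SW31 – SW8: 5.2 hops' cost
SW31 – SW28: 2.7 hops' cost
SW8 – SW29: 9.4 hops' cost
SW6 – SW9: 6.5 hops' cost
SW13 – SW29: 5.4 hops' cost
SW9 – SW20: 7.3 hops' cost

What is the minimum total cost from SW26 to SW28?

Candidate routes:
SW26–SW20–SW6–SW28: 7.1+5.8+2.6 = 15.5
SW26–SW13–SW6–SW28: 7.4+4.7+2.6 = 14.7
SW26–SW20–SW31–SW28: 7.1+6.3+2.7 = 16.1
Cheapest is SW26–SW13–SW6–SW28 at 14.7 hops' cost.

14.7 hops' cost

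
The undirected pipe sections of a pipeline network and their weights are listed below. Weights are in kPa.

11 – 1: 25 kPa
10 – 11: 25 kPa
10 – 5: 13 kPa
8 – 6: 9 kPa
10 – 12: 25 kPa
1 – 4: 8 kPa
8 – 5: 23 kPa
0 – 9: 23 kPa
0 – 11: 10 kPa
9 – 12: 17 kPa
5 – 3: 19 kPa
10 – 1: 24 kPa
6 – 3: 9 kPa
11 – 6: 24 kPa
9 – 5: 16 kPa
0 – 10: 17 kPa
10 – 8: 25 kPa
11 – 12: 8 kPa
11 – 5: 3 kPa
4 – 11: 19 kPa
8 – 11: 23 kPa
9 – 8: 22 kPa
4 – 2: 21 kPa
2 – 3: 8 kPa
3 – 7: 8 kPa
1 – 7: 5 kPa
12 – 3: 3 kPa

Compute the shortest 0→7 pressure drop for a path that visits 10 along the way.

Best 0 to 10: 0–10 costing 17
Best 10 to 7: 10–1–7 costing 29
Total via 10: 17 + 29 = 46 kPa.

46 kPa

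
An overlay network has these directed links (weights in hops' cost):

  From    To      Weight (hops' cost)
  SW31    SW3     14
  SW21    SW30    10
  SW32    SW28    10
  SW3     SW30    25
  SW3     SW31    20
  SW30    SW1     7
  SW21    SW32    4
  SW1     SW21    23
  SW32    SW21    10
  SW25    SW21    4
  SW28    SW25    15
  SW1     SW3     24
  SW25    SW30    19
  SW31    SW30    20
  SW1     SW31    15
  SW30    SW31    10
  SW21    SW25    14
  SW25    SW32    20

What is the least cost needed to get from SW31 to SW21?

Settle nodes by increasing distance from SW31:
SW31: 0
SW3: 14  (via SW31)
SW30: 20  (via SW31)
SW1: 27  (via SW30)
SW21: 50  (via SW1)
Shortest route: SW31 → SW30 → SW1 → SW21 = 50 hops' cost.

50 hops' cost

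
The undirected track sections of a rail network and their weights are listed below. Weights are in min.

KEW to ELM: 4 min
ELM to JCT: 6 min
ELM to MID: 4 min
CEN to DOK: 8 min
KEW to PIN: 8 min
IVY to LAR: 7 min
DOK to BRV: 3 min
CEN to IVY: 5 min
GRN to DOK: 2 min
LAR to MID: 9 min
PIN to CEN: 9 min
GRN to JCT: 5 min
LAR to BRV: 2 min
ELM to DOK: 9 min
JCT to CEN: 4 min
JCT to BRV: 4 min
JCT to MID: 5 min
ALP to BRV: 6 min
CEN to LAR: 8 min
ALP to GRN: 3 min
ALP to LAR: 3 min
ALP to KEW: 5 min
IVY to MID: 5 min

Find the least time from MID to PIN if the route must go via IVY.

19 min

Shortest MID→IVY: MID–IVY = 5
Best IVY to PIN: IVY–CEN–PIN costing 14
Total via IVY: 5 + 14 = 19 min.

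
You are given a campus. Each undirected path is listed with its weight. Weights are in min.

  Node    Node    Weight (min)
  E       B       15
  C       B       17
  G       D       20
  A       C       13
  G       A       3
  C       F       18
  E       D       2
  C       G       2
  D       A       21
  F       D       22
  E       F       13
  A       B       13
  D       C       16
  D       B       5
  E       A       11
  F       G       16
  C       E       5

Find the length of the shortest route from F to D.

15 min

Settle nodes by increasing distance from F:
F: 0
E: 13  (via F)
D: 15  (via E)
Shortest route: F → E → D = 15 min.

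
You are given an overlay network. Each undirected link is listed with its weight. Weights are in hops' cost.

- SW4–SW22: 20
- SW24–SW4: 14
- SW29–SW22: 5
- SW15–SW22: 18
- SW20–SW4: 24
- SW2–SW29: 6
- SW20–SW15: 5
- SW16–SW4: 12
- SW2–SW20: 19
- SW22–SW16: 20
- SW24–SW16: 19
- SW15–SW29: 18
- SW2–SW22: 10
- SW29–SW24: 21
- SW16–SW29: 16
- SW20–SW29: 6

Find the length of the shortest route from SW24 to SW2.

Settle nodes by increasing distance from SW24:
SW24: 0
SW4: 14  (via SW24)
SW16: 19  (via SW24)
SW29: 21  (via SW24)
SW22: 26  (via SW29)
SW2: 27  (via SW29)
Shortest route: SW24–SW29–SW2 = 27 hops' cost.

27 hops' cost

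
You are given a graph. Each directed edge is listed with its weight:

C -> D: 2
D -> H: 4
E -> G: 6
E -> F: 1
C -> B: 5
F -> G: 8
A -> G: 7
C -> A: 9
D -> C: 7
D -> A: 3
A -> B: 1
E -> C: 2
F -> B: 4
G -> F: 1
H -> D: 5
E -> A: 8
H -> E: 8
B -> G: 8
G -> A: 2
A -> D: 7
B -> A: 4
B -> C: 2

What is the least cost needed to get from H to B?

Enumerating some paths:
H → E → F → B: 8+1+4 = 13
H → D → A → B: 5+3+1 = 9
Cheapest is H → D → A → B at 9.

9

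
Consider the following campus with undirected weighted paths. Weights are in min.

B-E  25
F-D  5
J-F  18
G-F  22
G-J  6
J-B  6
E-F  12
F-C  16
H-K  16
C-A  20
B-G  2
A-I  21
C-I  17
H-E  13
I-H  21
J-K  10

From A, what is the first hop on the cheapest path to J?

C

Compare a few routes:
A - C - F - G - B - J: 20+16+22+2+6 = 66
A - I - H - K - J: 21+21+16+10 = 68
A - C - F - G - J: 20+16+22+6 = 64
A - C - F - J: 20+16+18 = 54
The minimum is 54 min via A - C - F - J.
So from A the first move is to C.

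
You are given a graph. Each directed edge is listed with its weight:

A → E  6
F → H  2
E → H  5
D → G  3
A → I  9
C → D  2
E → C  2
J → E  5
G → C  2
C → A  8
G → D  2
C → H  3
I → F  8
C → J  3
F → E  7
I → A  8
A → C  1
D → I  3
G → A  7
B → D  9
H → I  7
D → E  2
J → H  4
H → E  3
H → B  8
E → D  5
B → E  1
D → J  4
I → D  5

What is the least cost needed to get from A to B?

12

Running Dijkstra from A:
A: 0
C: 1  (via A)
D: 3  (via C)
H: 4  (via C)
J: 4  (via C)
E: 5  (via D)
G: 6  (via D)
I: 6  (via D)
B: 12  (via H)
Shortest route: A–C–H–B = 12.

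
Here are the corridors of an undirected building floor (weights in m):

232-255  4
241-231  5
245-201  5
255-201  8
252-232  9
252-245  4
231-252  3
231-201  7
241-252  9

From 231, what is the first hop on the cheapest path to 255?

201

Enumerating some paths:
231 - 201 - 255: 7+8 = 15
231 - 252 - 232 - 255: 3+9+4 = 16
Cheapest is 231 - 201 - 255 at 15 m.
So from 231 the first move is to 201.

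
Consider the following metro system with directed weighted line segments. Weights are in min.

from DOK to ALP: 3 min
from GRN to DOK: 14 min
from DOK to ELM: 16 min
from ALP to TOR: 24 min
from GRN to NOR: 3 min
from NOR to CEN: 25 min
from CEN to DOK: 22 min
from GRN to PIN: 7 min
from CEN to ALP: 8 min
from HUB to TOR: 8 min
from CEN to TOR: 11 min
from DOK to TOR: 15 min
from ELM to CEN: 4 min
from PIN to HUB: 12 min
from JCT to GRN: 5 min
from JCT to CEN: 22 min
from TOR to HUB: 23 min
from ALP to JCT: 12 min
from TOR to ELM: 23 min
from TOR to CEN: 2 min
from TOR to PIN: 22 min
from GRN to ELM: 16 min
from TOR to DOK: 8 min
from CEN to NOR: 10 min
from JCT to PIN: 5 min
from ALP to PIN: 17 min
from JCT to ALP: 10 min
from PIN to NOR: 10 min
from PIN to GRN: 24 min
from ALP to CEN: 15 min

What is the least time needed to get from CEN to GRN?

Compare a few routes:
CEN - TOR - DOK - ALP - JCT - GRN: 11+8+3+12+5 = 39
CEN - ALP - JCT - GRN: 8+12+5 = 25
The minimum is 25 min via CEN - ALP - JCT - GRN.

25 min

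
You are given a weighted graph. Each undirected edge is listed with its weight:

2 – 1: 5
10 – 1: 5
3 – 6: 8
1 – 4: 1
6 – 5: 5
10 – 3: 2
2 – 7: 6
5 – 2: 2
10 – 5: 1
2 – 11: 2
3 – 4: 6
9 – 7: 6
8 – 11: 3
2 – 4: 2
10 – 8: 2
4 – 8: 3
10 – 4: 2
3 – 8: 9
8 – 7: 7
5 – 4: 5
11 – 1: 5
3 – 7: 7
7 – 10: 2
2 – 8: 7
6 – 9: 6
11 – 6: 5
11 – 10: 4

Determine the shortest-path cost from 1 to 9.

Enumerating some paths:
1–4–8–10–7–9: 1+3+2+2+6 = 14
1–4–2–5–10–7–9: 1+2+2+1+2+6 = 14
1–10–7–9: 5+2+6 = 13
1–4–10–7–9: 1+2+2+6 = 11
Cheapest is 1–4–10–7–9 at 11.

11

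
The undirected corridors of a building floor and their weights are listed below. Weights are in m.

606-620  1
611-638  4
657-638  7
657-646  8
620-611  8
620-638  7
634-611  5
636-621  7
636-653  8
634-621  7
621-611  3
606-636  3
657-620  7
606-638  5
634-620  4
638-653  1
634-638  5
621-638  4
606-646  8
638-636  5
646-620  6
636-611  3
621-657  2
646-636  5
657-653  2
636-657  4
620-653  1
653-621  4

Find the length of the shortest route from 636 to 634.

8 m

Enumerating some paths:
636 → 638 → 634: 5+5 = 10
636 → 611 → 634: 3+5 = 8
The minimum is 8 m via 636 → 611 → 634.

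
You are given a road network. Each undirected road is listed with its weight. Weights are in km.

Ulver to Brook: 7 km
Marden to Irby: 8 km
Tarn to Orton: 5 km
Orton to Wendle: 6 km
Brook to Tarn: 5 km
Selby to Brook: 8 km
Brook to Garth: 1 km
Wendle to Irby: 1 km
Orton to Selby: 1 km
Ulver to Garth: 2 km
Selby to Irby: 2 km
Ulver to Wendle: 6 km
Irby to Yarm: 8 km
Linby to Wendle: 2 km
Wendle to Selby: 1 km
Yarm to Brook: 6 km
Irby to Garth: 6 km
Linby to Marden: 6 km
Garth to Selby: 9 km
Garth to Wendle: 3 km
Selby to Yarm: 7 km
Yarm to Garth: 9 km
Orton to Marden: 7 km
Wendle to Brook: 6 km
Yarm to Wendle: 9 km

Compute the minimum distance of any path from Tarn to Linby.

9 km

Running Dijkstra from Tarn:
Tarn: 0
Orton: 5  (via Tarn)
Brook: 5  (via Tarn)
Selby: 6  (via Orton)
Garth: 6  (via Brook)
Wendle: 7  (via Selby)
Irby: 8  (via Selby)
Ulver: 8  (via Garth)
Linby: 9  (via Wendle)
Shortest route: Tarn → Orton → Selby → Wendle → Linby = 9 km.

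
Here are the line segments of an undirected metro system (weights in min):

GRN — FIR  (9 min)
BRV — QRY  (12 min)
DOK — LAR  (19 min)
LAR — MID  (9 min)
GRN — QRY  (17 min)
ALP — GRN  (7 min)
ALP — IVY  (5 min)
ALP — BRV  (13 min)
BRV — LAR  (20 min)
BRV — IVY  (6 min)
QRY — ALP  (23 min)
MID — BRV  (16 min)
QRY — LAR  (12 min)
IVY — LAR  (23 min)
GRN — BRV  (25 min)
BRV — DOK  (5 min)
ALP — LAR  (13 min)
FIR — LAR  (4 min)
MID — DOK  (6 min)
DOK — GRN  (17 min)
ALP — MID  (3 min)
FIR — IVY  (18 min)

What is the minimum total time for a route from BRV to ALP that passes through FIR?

Shortest BRV→FIR: BRV → IVY → FIR = 24
Best FIR to ALP: FIR → GRN → ALP costing 16
Total via FIR: 24 + 16 = 40 min.

40 min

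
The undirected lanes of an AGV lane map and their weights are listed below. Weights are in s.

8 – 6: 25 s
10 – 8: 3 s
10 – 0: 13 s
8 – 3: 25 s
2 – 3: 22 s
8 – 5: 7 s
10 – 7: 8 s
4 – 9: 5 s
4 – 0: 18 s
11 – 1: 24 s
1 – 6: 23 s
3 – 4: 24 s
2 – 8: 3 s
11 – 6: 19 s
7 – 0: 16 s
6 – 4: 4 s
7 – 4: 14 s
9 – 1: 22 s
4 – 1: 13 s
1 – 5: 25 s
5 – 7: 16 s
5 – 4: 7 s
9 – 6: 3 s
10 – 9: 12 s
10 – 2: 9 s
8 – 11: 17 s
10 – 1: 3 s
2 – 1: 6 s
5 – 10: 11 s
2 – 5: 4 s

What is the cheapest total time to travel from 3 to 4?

Running Dijkstra from 3:
3: 0
2: 22  (via 3)
4: 24  (via 3)
Shortest route: 3 → 4 = 24 s.

24 s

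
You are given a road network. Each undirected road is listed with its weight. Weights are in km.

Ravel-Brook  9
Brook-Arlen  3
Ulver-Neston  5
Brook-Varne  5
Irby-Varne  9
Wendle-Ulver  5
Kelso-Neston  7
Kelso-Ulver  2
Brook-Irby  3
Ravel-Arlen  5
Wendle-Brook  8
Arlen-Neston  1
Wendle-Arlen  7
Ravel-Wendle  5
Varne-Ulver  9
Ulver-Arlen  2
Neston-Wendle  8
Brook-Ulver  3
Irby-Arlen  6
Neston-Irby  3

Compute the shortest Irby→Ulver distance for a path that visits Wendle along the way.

16 km

Shortest Irby→Wendle: Irby → Brook → Wendle = 11
Best Wendle to Ulver: Wendle → Ulver costing 5
Total via Wendle: 11 + 5 = 16 km.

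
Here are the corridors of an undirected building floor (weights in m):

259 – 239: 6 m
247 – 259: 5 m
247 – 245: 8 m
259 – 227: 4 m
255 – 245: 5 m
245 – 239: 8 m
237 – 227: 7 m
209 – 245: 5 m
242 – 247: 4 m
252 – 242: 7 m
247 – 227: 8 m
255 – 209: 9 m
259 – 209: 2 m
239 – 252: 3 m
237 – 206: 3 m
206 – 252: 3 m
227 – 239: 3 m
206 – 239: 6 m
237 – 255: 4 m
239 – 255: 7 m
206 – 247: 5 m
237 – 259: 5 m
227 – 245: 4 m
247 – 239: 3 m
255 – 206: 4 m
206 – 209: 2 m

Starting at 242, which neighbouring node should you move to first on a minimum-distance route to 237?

247

Compare a few routes:
242–252–206–237: 7+3+3 = 13
242–247–206–237: 4+5+3 = 12
242–247–259–209–206–237: 4+5+2+2+3 = 16
242–247–259–237: 4+5+5 = 14
Cheapest is 242–247–206–237 at 12 m.
So from 242 the first move is to 247.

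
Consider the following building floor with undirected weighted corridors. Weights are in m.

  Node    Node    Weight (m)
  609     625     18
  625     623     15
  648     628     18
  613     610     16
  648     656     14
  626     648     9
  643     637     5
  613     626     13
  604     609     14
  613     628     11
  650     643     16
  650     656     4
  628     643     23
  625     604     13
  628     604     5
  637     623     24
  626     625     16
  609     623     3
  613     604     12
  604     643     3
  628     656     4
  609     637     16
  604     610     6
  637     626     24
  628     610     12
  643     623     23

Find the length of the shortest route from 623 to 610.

Settle nodes by increasing distance from 623:
623: 0
609: 3  (via 623)
625: 15  (via 623)
604: 17  (via 609)
637: 19  (via 609)
643: 20  (via 604)
628: 22  (via 604)
610: 23  (via 604)
Shortest route: 623–609–604–610 = 23 m.

23 m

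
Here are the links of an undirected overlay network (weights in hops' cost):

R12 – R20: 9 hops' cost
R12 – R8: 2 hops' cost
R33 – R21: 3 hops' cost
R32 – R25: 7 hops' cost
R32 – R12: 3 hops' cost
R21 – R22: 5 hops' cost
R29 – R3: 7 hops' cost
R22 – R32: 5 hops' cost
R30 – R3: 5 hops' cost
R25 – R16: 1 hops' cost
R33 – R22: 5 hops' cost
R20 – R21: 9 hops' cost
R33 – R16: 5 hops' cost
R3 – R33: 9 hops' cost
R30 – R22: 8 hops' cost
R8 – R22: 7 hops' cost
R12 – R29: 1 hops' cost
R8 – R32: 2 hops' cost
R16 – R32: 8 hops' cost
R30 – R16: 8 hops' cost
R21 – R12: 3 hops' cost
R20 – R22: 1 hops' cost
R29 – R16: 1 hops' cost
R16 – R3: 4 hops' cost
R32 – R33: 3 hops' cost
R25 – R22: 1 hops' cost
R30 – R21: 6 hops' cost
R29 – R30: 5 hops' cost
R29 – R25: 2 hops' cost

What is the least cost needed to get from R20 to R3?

7 hops' cost

Candidate routes:
R20 - R22 - R25 - R16 - R3: 1+1+1+4 = 7
R20 - R22 - R25 - R29 - R16 - R3: 1+1+2+1+4 = 9
Cheapest is R20 - R22 - R25 - R16 - R3 at 7 hops' cost.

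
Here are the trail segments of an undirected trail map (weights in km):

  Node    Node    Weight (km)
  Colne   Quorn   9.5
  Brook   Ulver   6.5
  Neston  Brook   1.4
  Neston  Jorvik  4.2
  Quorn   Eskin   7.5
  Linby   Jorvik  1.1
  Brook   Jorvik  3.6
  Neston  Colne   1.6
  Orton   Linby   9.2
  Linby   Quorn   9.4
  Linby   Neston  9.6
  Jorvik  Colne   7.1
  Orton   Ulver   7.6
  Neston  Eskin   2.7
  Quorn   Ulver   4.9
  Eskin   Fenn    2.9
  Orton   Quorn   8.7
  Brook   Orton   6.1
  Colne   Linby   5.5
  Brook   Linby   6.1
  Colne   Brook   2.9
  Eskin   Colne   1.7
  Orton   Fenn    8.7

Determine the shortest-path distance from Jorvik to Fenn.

Settle nodes by increasing distance from Jorvik:
Jorvik: 0
Linby: 1.1  (via Jorvik)
Brook: 3.6  (via Jorvik)
Neston: 4.2  (via Jorvik)
Colne: 5.8  (via Neston)
Eskin: 6.9  (via Neston)
Orton: 9.7  (via Brook)
Fenn: 9.8  (via Eskin)
Shortest route: Jorvik–Neston–Eskin–Fenn = 9.8 km.

9.8 km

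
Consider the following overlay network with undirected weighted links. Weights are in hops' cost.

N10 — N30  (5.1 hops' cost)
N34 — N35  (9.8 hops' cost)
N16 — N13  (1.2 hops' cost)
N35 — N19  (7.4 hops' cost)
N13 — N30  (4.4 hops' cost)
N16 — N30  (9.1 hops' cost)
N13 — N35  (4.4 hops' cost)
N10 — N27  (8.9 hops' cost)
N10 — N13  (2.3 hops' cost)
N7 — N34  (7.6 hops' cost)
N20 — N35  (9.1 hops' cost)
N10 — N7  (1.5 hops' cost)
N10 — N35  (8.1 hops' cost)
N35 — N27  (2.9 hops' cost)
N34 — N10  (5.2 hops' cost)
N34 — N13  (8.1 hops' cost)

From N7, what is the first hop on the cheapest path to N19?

Compare a few routes:
N7 → N10 → N27 → N35 → N19: 1.5+8.9+2.9+7.4 = 20.7
N7 → N10 → N35 → N19: 1.5+8.1+7.4 = 17
N7 → N10 → N13 → N35 → N19: 1.5+2.3+4.4+7.4 = 15.6
The minimum is 15.6 hops' cost via N7 → N10 → N13 → N35 → N19.
So from N7 the first move is to N10.

N10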